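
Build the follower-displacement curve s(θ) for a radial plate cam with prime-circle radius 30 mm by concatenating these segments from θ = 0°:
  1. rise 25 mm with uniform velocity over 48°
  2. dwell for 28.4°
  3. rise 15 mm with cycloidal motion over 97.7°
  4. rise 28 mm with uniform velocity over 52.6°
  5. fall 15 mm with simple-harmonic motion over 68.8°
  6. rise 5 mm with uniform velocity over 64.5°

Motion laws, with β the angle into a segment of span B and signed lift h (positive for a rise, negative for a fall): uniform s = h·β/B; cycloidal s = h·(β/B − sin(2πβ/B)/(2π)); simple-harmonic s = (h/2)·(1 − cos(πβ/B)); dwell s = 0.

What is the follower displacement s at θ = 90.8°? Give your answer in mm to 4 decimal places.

seg 1 [0°–48°] uniform, h=25: full span → s += 25 → s = 25.0000
seg 2 [48°–76.4°] dwell: s stays 25.0000
seg 3 [76.4°–174.1°] cycloidal, h=15: θ=90.8° here. β=14.4, B=97.7. 15·(0.1474 − sin(2π·0.1474)/(2π)) = 0.3027 → s = 25.3027

25.3027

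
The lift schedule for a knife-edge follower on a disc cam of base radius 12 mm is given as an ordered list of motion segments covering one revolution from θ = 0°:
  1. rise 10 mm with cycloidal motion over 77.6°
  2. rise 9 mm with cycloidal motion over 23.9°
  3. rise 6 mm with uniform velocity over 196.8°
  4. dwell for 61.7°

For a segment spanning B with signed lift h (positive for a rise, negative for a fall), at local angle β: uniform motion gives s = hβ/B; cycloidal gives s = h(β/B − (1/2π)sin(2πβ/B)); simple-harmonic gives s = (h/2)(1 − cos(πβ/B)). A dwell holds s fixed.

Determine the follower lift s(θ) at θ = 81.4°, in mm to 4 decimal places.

seg 1 [0°–77.6°] cycloidal, h=10: full span → s += 10 → s = 10.0000
seg 2 [77.6°–101.5°] cycloidal, h=9: θ=81.4° here. β=3.8, B=23.9. 9·(0.1590 − sin(2π·0.1590)/(2π)) = 0.2264 → s = 10.2264

10.2264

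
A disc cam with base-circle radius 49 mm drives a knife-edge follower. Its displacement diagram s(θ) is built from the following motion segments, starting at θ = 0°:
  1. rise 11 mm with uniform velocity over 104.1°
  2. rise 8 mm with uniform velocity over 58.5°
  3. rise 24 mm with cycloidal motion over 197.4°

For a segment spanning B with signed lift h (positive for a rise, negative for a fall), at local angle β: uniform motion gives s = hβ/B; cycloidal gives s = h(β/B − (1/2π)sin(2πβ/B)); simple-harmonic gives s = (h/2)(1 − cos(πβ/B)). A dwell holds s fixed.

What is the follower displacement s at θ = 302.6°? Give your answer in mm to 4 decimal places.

seg 1 [0°–104.1°] uniform, h=11: full span → s += 11 → s = 11.0000
seg 2 [104.1°–162.6°] uniform, h=8: full span → s += 8 → s = 19.0000
seg 3 [162.6°–360°] cycloidal, h=24: θ=302.6° here. β=140, B=197.4. 24·(0.7092 − sin(2π·0.7092)/(2π)) = 20.7163 → s = 39.7163

39.7163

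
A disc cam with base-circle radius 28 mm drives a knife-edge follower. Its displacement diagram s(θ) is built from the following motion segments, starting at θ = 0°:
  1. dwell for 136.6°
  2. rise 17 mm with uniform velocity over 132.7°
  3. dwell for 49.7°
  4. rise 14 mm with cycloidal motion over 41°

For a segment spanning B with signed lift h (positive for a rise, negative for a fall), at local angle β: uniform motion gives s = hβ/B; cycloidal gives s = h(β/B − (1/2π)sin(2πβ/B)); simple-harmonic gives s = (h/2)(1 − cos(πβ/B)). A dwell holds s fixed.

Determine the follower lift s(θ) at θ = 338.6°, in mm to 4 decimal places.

seg 1 [0°–136.6°] dwell: s stays 0.0000
seg 2 [136.6°–269.3°] uniform, h=17: full span → s += 17 → s = 17.0000
seg 3 [269.3°–319°] dwell: s stays 17.0000
seg 4 [319°–360°] cycloidal, h=14: θ=338.6° here. β=19.6, B=41. 14·(0.4780 − sin(2π·0.4780)/(2π)) = 6.3863 → s = 23.3863

23.3863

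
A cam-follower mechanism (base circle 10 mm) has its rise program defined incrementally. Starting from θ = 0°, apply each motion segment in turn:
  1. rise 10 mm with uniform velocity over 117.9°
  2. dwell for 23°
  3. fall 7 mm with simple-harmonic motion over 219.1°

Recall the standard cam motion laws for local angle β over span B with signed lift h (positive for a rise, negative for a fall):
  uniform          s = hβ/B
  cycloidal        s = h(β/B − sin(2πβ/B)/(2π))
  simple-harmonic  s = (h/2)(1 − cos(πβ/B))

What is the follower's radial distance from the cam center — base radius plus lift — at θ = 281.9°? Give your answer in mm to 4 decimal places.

seg 1 [0°–117.9°] uniform, h=10: full span → s += 10 → s = 10.0000
seg 2 [117.9°–140.9°] dwell: s stays 10.0000
seg 3 [140.9°–360°] simple-harmonic, h=-7: θ=281.9° here. β=141, B=219.1. -7/2·(1 − cos(π·0.6435)) = -5.0254 → s = 4.9746
radial distance = base radius + s = 10 + 4.9746 = 14.9746

14.9746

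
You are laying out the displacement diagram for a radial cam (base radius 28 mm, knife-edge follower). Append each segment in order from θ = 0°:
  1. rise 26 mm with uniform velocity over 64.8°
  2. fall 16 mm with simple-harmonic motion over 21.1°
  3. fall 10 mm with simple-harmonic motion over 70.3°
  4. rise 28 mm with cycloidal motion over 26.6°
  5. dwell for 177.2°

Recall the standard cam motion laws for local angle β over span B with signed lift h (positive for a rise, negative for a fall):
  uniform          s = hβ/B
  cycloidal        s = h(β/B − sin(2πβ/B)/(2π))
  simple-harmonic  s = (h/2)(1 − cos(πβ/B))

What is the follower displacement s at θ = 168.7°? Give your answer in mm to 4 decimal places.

seg 1 [0°–64.8°] uniform, h=26: full span → s += 26 → s = 26.0000
seg 2 [64.8°–85.9°] simple-harmonic, h=-16: full span → s += -16 → s = 10.0000
seg 3 [85.9°–156.2°] simple-harmonic, h=-10: full span → s += -10 → s = 0.0000
seg 4 [156.2°–182.8°] cycloidal, h=28: θ=168.7° here. β=12.5, B=26.6. 28·(0.4699 − sin(2π·0.4699)/(2π)) = 12.3208 → s = 12.3208

12.3208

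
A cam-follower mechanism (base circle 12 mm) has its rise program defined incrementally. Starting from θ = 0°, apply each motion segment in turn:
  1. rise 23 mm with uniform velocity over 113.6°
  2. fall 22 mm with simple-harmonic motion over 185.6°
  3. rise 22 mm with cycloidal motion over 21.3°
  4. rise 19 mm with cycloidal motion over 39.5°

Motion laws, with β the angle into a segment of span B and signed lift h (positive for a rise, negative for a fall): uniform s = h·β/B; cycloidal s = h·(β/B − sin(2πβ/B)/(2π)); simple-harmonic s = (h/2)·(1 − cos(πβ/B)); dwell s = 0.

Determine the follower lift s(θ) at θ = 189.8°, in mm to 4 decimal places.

seg 1 [0°–113.6°] uniform, h=23: full span → s += 23 → s = 23.0000
seg 2 [113.6°–299.2°] simple-harmonic, h=-22: θ=189.8° here. β=76.2, B=185.6. -22/2·(1 − cos(π·0.4106)) = -7.9497 → s = 15.0503

15.0503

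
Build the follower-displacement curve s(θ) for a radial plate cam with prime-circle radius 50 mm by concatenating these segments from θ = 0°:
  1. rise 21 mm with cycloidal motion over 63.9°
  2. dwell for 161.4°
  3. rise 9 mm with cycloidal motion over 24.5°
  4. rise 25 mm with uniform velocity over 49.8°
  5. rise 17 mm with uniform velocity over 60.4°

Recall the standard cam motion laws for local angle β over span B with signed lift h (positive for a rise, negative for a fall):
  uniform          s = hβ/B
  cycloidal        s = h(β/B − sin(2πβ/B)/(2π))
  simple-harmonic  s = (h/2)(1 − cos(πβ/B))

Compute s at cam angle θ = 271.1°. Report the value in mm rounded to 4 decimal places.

seg 1 [0°–63.9°] cycloidal, h=21: full span → s += 21 → s = 21.0000
seg 2 [63.9°–225.3°] dwell: s stays 21.0000
seg 3 [225.3°–249.8°] cycloidal, h=9: full span → s += 9 → s = 30.0000
seg 4 [249.8°–299.6°] uniform, h=25: θ=271.1° here. β=21.3, B=49.8. 25·21.3/49.8 = 10.6928 → s = 40.6928

40.6928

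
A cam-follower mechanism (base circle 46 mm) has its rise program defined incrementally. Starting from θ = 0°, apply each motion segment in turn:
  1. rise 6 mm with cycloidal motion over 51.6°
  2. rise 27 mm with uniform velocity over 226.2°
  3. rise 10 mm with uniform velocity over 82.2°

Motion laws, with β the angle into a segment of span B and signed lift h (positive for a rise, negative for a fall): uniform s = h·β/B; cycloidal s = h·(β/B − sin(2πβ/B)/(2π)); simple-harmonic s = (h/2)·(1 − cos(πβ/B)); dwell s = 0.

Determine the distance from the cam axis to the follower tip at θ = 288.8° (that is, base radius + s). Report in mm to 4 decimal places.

seg 1 [0°–51.6°] cycloidal, h=6: full span → s += 6 → s = 6.0000
seg 2 [51.6°–277.8°] uniform, h=27: full span → s += 27 → s = 33.0000
seg 3 [277.8°–360°] uniform, h=10: θ=288.8° here. β=11, B=82.2. 10·11/82.2 = 1.3382 → s = 34.3382
radial distance = base radius + s = 46 + 34.3382 = 80.3382

80.3382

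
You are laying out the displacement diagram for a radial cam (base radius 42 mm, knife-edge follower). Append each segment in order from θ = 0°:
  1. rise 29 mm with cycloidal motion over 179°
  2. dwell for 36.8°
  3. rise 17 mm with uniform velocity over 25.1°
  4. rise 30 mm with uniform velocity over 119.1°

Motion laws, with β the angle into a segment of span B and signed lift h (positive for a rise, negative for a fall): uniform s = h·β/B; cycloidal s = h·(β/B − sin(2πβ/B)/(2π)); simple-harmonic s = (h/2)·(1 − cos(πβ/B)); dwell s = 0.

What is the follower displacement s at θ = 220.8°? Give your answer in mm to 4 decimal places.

seg 1 [0°–179°] cycloidal, h=29: full span → s += 29 → s = 29.0000
seg 2 [179°–215.8°] dwell: s stays 29.0000
seg 3 [215.8°–240.9°] uniform, h=17: θ=220.8° here. β=5, B=25.1. 17·5/25.1 = 3.3865 → s = 32.3865

32.3865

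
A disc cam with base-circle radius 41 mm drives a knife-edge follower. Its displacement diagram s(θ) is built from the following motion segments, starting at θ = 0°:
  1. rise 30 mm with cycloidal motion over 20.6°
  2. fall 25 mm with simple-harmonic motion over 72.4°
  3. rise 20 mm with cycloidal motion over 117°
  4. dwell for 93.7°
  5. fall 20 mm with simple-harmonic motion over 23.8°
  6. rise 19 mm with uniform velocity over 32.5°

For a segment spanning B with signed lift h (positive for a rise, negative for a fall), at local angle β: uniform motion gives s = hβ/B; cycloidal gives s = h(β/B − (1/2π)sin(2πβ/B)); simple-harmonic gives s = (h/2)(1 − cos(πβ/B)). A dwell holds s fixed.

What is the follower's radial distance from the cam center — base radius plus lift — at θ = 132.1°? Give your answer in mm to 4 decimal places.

seg 1 [0°–20.6°] cycloidal, h=30: full span → s += 30 → s = 30.0000
seg 2 [20.6°–93°] simple-harmonic, h=-25: full span → s += -25 → s = 5.0000
seg 3 [93°–210°] cycloidal, h=20: θ=132.1° here. β=39.1, B=117. 20·(0.3342 − sin(2π·0.3342)/(2π)) = 3.9357 → s = 8.9357
radial distance = base radius + s = 41 + 8.9357 = 49.9357

49.9357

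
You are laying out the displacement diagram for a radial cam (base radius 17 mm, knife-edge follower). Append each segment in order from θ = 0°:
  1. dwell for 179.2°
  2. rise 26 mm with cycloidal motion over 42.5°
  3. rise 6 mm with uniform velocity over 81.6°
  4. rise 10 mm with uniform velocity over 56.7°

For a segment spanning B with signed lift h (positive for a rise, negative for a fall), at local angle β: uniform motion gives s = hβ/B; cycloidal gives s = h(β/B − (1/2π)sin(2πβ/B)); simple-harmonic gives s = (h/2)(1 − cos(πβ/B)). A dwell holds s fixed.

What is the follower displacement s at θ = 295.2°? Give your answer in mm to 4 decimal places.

seg 1 [0°–179.2°] dwell: s stays 0.0000
seg 2 [179.2°–221.7°] cycloidal, h=26: full span → s += 26 → s = 26.0000
seg 3 [221.7°–303.3°] uniform, h=6: θ=295.2° here. β=73.5, B=81.6. 6·73.5/81.6 = 5.4044 → s = 31.4044

31.4044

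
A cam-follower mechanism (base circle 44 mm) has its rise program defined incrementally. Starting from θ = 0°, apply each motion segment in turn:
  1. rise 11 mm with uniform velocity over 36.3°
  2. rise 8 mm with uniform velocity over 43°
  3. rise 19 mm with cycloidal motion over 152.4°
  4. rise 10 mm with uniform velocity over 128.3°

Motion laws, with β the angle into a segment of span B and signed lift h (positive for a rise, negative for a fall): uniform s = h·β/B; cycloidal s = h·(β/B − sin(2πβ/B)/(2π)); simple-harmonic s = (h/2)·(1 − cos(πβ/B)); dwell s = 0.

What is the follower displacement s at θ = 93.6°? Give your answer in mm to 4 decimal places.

seg 1 [0°–36.3°] uniform, h=11: full span → s += 11 → s = 11.0000
seg 2 [36.3°–79.3°] uniform, h=8: full span → s += 8 → s = 19.0000
seg 3 [79.3°–231.7°] cycloidal, h=19: θ=93.6° here. β=14.3, B=152.4. 19·(0.0938 − sin(2π·0.0938)/(2π)) = 0.1015 → s = 19.1015

19.1015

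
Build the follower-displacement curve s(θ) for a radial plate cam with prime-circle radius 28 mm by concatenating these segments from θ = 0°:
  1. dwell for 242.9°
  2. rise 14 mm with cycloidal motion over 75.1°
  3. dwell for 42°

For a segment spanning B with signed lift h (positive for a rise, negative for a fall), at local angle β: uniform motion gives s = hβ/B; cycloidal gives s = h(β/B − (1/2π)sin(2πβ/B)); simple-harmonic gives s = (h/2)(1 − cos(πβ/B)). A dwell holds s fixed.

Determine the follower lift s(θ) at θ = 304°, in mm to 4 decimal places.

seg 1 [0°–242.9°] dwell: s stays 0.0000
seg 2 [242.9°–318°] cycloidal, h=14: θ=304° here. β=61.1, B=75.1. 14·(0.8136 − sin(2π·0.8136)/(2π)) = 13.4429 → s = 13.4429

13.4429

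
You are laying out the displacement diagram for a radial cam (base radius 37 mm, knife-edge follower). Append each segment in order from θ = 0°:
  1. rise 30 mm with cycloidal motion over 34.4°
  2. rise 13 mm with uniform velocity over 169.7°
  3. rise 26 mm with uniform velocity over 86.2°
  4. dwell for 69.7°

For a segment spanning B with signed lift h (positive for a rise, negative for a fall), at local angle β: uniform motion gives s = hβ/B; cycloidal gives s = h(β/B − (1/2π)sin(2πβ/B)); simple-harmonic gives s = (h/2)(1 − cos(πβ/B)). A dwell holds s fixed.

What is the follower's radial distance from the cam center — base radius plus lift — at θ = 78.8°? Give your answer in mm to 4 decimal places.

seg 1 [0°–34.4°] cycloidal, h=30: full span → s += 30 → s = 30.0000
seg 2 [34.4°–204.1°] uniform, h=13: θ=78.8° here. β=44.4, B=169.7. 13·44.4/169.7 = 3.4013 → s = 33.4013
radial distance = base radius + s = 37 + 33.4013 = 70.4013

70.4013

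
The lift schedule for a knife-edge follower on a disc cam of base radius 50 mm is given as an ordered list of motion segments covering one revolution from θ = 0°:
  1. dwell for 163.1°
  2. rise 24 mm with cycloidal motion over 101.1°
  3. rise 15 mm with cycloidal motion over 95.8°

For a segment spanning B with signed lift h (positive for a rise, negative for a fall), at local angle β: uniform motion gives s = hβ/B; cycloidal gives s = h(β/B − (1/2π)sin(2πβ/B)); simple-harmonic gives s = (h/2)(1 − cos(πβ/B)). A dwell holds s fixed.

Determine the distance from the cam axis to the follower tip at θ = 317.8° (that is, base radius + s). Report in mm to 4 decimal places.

seg 1 [0°–163.1°] dwell: s stays 0.0000
seg 2 [163.1°–264.2°] cycloidal, h=24: full span → s += 24 → s = 24.0000
seg 3 [264.2°–360°] cycloidal, h=15: θ=317.8° here. β=53.6, B=95.8. 15·(0.5595 − sin(2π·0.5595)/(2π)) = 9.2643 → s = 33.2643
radial distance = base radius + s = 50 + 33.2643 = 83.2643

83.2643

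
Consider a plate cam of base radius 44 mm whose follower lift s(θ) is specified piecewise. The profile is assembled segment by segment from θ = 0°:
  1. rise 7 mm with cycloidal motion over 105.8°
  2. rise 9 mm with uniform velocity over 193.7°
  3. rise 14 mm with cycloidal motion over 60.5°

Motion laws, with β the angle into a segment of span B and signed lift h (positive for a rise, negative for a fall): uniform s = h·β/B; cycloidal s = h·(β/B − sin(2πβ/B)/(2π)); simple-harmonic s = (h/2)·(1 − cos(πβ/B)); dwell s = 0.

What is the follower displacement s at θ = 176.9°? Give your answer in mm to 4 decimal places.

seg 1 [0°–105.8°] cycloidal, h=7: full span → s += 7 → s = 7.0000
seg 2 [105.8°–299.5°] uniform, h=9: θ=176.9° here. β=71.1, B=193.7. 9·71.1/193.7 = 3.3036 → s = 10.3036

10.3036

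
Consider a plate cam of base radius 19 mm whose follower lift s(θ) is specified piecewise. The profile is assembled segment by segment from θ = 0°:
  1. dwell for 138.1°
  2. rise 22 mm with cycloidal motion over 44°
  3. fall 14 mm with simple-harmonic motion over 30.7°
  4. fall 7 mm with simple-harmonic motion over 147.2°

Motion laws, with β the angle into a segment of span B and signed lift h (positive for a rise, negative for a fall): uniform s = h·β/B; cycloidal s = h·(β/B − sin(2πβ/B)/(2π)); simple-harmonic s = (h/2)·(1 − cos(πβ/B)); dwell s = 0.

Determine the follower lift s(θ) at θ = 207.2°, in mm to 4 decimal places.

seg 1 [0°–138.1°] dwell: s stays 0.0000
seg 2 [138.1°–182.1°] cycloidal, h=22: full span → s += 22 → s = 22.0000
seg 3 [182.1°–212.8°] simple-harmonic, h=-14: θ=207.2° here. β=25.1, B=30.7. -14/2·(1 − cos(π·0.8176)) = -12.8817 → s = 9.1183

9.1183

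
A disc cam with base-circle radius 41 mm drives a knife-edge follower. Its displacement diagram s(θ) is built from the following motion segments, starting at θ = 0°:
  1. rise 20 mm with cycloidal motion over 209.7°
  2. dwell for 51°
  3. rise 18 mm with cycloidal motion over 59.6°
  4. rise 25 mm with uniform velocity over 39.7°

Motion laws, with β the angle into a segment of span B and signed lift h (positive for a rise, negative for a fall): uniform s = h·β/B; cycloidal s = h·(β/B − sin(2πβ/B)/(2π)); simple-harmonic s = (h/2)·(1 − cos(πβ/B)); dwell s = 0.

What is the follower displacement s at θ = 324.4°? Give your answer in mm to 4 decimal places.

seg 1 [0°–209.7°] cycloidal, h=20: full span → s += 20 → s = 20.0000
seg 2 [209.7°–260.7°] dwell: s stays 20.0000
seg 3 [260.7°–320.3°] cycloidal, h=18: full span → s += 18 → s = 38.0000
seg 4 [320.3°–360°] uniform, h=25: θ=324.4° here. β=4.1, B=39.7. 25·4.1/39.7 = 2.5819 → s = 40.5819

40.5819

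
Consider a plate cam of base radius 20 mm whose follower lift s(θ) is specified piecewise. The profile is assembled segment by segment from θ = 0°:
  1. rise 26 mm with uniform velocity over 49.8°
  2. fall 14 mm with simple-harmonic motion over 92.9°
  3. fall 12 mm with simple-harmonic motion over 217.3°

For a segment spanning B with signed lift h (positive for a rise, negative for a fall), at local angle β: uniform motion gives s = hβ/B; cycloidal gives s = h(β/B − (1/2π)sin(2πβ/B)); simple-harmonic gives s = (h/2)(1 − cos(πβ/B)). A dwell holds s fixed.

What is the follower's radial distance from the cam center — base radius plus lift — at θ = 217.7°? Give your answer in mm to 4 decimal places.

seg 1 [0°–49.8°] uniform, h=26: full span → s += 26 → s = 26.0000
seg 2 [49.8°–142.7°] simple-harmonic, h=-14: full span → s += -14 → s = 12.0000
seg 3 [142.7°–360°] simple-harmonic, h=-12: θ=217.7° here. β=75, B=217.3. -12/2·(1 − cos(π·0.3451)) = -3.1948 → s = 8.8052
radial distance = base radius + s = 20 + 8.8052 = 28.8052

28.8052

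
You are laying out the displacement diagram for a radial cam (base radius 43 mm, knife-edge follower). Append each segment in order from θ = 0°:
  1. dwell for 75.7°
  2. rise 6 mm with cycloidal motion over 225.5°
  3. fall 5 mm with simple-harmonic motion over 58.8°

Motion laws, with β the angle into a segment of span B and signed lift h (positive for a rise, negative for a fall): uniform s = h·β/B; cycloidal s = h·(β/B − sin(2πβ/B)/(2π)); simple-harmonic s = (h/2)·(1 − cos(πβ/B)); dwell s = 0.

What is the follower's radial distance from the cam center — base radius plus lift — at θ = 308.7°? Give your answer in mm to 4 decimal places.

seg 1 [0°–75.7°] dwell: s stays 0.0000
seg 2 [75.7°–301.2°] cycloidal, h=6: full span → s += 6 → s = 6.0000
seg 3 [301.2°–360°] simple-harmonic, h=-5: θ=308.7° here. β=7.5, B=58.8. -5/2·(1 − cos(π·0.1276)) = -0.1980 → s = 5.8020
radial distance = base radius + s = 43 + 5.8020 = 48.8020

48.8020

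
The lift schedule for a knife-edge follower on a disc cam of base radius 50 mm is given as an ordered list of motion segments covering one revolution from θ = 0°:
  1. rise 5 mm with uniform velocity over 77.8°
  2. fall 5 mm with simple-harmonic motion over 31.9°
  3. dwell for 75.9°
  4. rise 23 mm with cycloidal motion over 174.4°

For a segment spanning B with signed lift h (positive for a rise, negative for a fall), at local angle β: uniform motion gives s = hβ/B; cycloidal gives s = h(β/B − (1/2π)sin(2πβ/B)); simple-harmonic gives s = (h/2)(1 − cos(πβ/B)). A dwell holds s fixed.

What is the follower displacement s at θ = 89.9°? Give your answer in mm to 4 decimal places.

seg 1 [0°–77.8°] uniform, h=5: full span → s += 5 → s = 5.0000
seg 2 [77.8°–109.7°] simple-harmonic, h=-5: θ=89.9° here. β=12.1, B=31.9. -5/2·(1 − cos(π·0.3793)) = -1.5747 → s = 3.4253

3.4253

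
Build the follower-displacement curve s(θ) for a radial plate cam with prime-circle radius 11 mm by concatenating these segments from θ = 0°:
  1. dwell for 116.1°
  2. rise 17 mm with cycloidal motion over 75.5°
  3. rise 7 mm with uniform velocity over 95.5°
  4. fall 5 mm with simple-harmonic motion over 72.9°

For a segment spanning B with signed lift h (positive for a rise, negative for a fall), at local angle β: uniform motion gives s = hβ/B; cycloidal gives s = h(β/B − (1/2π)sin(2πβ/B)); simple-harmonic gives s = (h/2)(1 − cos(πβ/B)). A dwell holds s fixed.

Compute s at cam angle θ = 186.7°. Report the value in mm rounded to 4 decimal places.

seg 1 [0°–116.1°] dwell: s stays 0.0000
seg 2 [116.1°–191.6°] cycloidal, h=17: θ=186.7° here. β=70.6, B=75.5. 17·(0.9351 − sin(2π·0.9351)/(2π)) = 16.9697 → s = 16.9697

16.9697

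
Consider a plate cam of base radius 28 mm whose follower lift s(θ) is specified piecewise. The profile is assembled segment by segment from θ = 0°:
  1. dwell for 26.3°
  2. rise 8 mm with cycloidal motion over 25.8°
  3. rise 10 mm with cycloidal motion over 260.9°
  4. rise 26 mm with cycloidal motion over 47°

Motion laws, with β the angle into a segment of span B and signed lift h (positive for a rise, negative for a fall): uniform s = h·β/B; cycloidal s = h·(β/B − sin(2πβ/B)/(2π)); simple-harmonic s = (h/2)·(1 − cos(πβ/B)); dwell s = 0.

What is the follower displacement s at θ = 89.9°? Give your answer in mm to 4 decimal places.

seg 1 [0°–26.3°] dwell: s stays 0.0000
seg 2 [26.3°–52.1°] cycloidal, h=8: full span → s += 8 → s = 8.0000
seg 3 [52.1°–313°] cycloidal, h=10: θ=89.9° here. β=37.8, B=260.9. 10·(0.1449 − sin(2π·0.1449)/(2π)) = 0.1920 → s = 8.1920

8.1920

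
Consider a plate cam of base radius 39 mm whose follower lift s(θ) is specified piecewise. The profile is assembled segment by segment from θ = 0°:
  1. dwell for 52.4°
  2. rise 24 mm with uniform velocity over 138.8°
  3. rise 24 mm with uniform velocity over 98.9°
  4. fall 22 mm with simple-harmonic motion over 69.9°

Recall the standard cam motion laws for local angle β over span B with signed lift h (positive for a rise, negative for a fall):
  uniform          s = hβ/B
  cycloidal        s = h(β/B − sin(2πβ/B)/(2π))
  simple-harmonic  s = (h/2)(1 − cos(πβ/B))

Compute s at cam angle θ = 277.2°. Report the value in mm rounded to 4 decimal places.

seg 1 [0°–52.4°] dwell: s stays 0.0000
seg 2 [52.4°–191.2°] uniform, h=24: full span → s += 24 → s = 24.0000
seg 3 [191.2°–290.1°] uniform, h=24: θ=277.2° here. β=86, B=98.9. 24·86/98.9 = 20.8696 → s = 44.8696

44.8696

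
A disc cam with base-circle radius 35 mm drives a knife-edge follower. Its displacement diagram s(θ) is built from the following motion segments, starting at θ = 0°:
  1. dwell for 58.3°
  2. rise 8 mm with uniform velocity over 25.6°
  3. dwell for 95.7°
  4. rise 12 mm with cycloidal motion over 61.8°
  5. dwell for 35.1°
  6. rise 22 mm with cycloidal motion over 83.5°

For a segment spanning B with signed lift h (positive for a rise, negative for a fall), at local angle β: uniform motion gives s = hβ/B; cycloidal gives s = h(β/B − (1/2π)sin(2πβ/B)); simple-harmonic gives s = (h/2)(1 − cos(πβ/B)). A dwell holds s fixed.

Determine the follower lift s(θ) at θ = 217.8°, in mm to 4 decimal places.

seg 1 [0°–58.3°] dwell: s stays 0.0000
seg 2 [58.3°–83.9°] uniform, h=8: full span → s += 8 → s = 8.0000
seg 3 [83.9°–179.6°] dwell: s stays 8.0000
seg 4 [179.6°–241.4°] cycloidal, h=12: θ=217.8° here. β=38.2, B=61.8. 12·(0.6181 − sin(2π·0.6181)/(2π)) = 8.7084 → s = 16.7084

16.7084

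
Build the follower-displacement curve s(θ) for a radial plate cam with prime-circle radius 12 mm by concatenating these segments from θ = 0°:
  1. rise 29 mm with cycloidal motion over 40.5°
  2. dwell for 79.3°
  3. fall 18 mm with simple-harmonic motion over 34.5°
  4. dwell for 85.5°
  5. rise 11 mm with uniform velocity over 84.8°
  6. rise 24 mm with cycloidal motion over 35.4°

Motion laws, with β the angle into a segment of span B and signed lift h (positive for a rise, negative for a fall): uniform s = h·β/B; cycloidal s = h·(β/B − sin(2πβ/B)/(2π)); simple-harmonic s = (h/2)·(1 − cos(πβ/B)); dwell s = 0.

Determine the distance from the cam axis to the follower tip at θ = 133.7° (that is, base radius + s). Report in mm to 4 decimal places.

seg 1 [0°–40.5°] cycloidal, h=29: full span → s += 29 → s = 29.0000
seg 2 [40.5°–119.8°] dwell: s stays 29.0000
seg 3 [119.8°–154.3°] simple-harmonic, h=-18: θ=133.7° here. β=13.9, B=34.5. -18/2·(1 − cos(π·0.4029)) = -6.2969 → s = 22.7031
radial distance = base radius + s = 12 + 22.7031 = 34.7031

34.7031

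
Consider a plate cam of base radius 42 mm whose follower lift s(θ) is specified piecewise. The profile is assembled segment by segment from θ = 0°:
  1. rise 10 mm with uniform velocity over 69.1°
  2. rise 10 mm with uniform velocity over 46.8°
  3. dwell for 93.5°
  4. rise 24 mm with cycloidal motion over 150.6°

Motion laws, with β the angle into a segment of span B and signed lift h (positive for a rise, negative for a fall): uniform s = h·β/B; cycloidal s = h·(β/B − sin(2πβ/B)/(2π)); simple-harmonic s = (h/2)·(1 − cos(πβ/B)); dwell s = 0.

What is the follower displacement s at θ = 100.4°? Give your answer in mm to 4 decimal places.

seg 1 [0°–69.1°] uniform, h=10: full span → s += 10 → s = 10.0000
seg 2 [69.1°–115.9°] uniform, h=10: θ=100.4° here. β=31.3, B=46.8. 10·31.3/46.8 = 6.6880 → s = 16.6880

16.6880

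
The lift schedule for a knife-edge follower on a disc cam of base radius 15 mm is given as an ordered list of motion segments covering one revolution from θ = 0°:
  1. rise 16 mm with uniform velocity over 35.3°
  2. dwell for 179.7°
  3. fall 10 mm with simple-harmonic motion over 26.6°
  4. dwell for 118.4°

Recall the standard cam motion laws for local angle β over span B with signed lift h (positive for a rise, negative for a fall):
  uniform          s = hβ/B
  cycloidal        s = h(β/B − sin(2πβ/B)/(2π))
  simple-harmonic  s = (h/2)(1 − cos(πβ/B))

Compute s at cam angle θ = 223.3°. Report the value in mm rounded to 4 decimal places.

seg 1 [0°–35.3°] uniform, h=16: full span → s += 16 → s = 16.0000
seg 2 [35.3°–215°] dwell: s stays 16.0000
seg 3 [215°–241.6°] simple-harmonic, h=-10: θ=223.3° here. β=8.3, B=26.6. -10/2·(1 − cos(π·0.3120)) = -2.2160 → s = 13.7840

13.7840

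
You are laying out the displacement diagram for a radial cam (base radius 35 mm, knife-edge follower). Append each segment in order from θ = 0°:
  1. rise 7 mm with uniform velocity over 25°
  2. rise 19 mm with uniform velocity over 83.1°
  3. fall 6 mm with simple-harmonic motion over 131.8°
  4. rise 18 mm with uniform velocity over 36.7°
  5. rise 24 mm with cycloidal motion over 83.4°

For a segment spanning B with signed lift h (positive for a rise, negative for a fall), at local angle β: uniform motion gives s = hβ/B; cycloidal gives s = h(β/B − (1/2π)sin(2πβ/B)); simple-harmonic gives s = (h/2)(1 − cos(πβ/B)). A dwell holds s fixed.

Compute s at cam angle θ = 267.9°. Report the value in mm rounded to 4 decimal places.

seg 1 [0°–25°] uniform, h=7: full span → s += 7 → s = 7.0000
seg 2 [25°–108.1°] uniform, h=19: full span → s += 19 → s = 26.0000
seg 3 [108.1°–239.9°] simple-harmonic, h=-6: full span → s += -6 → s = 20.0000
seg 4 [239.9°–276.6°] uniform, h=18: θ=267.9° here. β=28, B=36.7. 18·28/36.7 = 13.7330 → s = 33.7330

33.7330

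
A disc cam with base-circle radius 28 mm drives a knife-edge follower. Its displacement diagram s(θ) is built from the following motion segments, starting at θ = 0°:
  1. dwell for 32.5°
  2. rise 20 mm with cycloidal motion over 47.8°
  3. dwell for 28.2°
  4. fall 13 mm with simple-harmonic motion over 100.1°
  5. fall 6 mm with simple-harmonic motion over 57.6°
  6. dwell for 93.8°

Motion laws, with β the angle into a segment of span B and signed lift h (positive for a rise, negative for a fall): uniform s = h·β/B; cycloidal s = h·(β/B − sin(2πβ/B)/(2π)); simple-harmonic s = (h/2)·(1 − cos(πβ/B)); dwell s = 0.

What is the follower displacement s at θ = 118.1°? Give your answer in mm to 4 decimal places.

seg 1 [0°–32.5°] dwell: s stays 0.0000
seg 2 [32.5°–80.3°] cycloidal, h=20: full span → s += 20 → s = 20.0000
seg 3 [80.3°–108.5°] dwell: s stays 20.0000
seg 4 [108.5°–208.6°] simple-harmonic, h=-13: θ=118.1° here. β=9.6, B=100.1. -13/2·(1 − cos(π·0.0959)) = -0.2928 → s = 19.7072

19.7072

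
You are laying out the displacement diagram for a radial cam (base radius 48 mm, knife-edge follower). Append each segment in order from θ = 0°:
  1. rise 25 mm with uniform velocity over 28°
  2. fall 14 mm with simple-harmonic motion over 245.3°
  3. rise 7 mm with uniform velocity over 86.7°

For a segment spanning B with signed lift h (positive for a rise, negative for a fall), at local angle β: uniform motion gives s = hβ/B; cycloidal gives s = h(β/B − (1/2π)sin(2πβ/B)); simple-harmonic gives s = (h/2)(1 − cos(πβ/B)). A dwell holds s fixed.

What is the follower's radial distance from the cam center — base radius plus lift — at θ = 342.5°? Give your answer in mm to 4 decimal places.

seg 1 [0°–28°] uniform, h=25: full span → s += 25 → s = 25.0000
seg 2 [28°–273.3°] simple-harmonic, h=-14: full span → s += -14 → s = 11.0000
seg 3 [273.3°–360°] uniform, h=7: θ=342.5° here. β=69.2, B=86.7. 7·69.2/86.7 = 5.5871 → s = 16.5871
radial distance = base radius + s = 48 + 16.5871 = 64.5871

64.5871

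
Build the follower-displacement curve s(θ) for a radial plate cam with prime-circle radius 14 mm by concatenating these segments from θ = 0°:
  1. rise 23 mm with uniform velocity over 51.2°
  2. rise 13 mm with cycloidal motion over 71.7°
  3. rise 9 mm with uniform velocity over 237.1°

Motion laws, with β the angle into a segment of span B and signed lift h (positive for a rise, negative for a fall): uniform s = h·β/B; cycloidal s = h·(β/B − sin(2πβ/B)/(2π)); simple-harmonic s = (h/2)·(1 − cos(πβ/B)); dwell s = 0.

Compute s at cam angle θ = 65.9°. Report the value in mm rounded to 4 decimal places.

seg 1 [0°–51.2°] uniform, h=23: full span → s += 23 → s = 23.0000
seg 2 [51.2°–122.9°] cycloidal, h=13: θ=65.9° here. β=14.7, B=71.7. 13·(0.2050 − sin(2π·0.2050)/(2π)) = 0.6783 → s = 23.6783

23.6783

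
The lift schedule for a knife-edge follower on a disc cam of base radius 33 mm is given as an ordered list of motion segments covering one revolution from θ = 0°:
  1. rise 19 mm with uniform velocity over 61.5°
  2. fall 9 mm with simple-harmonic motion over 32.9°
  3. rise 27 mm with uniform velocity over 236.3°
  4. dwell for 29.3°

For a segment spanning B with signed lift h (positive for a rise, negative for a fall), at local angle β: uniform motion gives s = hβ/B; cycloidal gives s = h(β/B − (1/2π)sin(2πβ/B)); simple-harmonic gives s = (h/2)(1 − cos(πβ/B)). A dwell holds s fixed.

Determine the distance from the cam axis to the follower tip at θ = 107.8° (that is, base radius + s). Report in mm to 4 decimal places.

seg 1 [0°–61.5°] uniform, h=19: full span → s += 19 → s = 19.0000
seg 2 [61.5°–94.4°] simple-harmonic, h=-9: full span → s += -9 → s = 10.0000
seg 3 [94.4°–330.7°] uniform, h=27: θ=107.8° here. β=13.4, B=236.3. 27·13.4/236.3 = 1.5311 → s = 11.5311
radial distance = base radius + s = 33 + 11.5311 = 44.5311

44.5311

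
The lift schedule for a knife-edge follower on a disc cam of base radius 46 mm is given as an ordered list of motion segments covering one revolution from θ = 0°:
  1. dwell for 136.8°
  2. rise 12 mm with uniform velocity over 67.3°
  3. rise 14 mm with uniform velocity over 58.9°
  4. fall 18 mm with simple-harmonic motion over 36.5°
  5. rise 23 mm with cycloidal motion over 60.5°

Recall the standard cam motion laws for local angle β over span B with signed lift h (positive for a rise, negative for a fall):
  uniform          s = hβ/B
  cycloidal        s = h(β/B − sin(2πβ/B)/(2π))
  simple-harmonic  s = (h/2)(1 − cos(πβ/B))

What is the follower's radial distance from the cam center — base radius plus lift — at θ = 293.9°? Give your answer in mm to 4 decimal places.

seg 1 [0°–136.8°] dwell: s stays 0.0000
seg 2 [136.8°–204.1°] uniform, h=12: full span → s += 12 → s = 12.0000
seg 3 [204.1°–263°] uniform, h=14: full span → s += 14 → s = 26.0000
seg 4 [263°–299.5°] simple-harmonic, h=-18: θ=293.9° here. β=30.9, B=36.5. -18/2·(1 − cos(π·0.8466)) = -16.9746 → s = 9.0254
radial distance = base radius + s = 46 + 9.0254 = 55.0254

55.0254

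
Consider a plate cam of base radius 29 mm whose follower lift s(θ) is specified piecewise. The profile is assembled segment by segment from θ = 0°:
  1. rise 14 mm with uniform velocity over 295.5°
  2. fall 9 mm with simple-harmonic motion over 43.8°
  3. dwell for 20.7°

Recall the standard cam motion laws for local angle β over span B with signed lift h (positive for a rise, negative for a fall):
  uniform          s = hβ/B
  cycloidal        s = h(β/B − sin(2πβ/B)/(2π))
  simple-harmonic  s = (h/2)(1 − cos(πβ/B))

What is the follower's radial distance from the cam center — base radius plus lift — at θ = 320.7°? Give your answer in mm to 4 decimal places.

seg 1 [0°–295.5°] uniform, h=14: full span → s += 14 → s = 14.0000
seg 2 [295.5°–339.3°] simple-harmonic, h=-9: θ=320.7° here. β=25.2, B=43.8. -9/2·(1 − cos(π·0.5753)) = -5.5552 → s = 8.4448
radial distance = base radius + s = 29 + 8.4448 = 37.4448

37.4448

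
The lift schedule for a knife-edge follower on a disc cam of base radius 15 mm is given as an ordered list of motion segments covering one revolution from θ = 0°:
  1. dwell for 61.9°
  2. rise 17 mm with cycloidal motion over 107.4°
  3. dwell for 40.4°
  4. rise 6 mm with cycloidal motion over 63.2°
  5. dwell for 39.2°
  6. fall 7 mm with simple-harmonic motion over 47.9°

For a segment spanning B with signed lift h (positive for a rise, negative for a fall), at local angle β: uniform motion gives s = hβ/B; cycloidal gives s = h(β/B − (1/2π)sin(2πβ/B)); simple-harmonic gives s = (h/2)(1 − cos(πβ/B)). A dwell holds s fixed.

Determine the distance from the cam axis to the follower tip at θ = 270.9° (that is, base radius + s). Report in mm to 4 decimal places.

seg 1 [0°–61.9°] dwell: s stays 0.0000
seg 2 [61.9°–169.3°] cycloidal, h=17: full span → s += 17 → s = 17.0000
seg 3 [169.3°–209.7°] dwell: s stays 17.0000
seg 4 [209.7°–272.9°] cycloidal, h=6: θ=270.9° here. β=61.2, B=63.2. 6·(0.9684 − sin(2π·0.9684)/(2π)) = 5.9988 → s = 22.9988
radial distance = base radius + s = 15 + 22.9988 = 37.9988

37.9988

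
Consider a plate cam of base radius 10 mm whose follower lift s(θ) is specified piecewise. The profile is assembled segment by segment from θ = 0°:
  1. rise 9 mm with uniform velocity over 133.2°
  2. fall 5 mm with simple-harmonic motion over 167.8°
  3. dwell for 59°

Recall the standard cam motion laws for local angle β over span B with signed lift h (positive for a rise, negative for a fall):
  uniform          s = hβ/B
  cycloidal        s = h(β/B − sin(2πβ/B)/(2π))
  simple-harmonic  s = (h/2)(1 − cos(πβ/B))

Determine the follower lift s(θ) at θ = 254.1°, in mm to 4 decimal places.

seg 1 [0°–133.2°] uniform, h=9: full span → s += 9 → s = 9.0000
seg 2 [133.2°–301°] simple-harmonic, h=-5: θ=254.1° here. β=120.9, B=167.8. -5/2·(1 − cos(π·0.7205)) = -4.0966 → s = 4.9034

4.9034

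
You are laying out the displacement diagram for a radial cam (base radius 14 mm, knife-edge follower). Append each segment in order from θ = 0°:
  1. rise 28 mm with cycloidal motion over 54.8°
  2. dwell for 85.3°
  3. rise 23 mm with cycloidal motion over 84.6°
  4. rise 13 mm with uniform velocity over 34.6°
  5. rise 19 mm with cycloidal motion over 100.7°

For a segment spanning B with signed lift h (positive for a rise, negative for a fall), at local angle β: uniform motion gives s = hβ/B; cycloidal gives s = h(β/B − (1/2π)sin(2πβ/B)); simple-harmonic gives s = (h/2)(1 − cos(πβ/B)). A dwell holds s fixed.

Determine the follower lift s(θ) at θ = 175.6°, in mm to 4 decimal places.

seg 1 [0°–54.8°] cycloidal, h=28: full span → s += 28 → s = 28.0000
seg 2 [54.8°–140.1°] dwell: s stays 28.0000
seg 3 [140.1°–224.7°] cycloidal, h=23: θ=175.6° here. β=35.5, B=84.6. 23·(0.4196 − sin(2π·0.4196)/(2π)) = 7.8802 → s = 35.8802

35.8802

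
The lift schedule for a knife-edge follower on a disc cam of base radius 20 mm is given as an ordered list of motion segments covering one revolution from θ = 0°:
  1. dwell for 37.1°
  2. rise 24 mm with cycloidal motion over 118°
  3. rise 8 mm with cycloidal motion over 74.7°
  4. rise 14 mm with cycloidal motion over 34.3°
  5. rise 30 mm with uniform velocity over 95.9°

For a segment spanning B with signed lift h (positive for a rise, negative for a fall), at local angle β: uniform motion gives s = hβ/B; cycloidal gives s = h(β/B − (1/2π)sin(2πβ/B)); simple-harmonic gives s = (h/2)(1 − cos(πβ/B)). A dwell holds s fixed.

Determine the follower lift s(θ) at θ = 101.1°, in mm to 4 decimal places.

seg 1 [0°–37.1°] dwell: s stays 0.0000
seg 2 [37.1°–155.1°] cycloidal, h=24: θ=101.1° here. β=64, B=118. 24·(0.5424 − sin(2π·0.5424)/(2π)) = 14.0219 → s = 14.0219

14.0219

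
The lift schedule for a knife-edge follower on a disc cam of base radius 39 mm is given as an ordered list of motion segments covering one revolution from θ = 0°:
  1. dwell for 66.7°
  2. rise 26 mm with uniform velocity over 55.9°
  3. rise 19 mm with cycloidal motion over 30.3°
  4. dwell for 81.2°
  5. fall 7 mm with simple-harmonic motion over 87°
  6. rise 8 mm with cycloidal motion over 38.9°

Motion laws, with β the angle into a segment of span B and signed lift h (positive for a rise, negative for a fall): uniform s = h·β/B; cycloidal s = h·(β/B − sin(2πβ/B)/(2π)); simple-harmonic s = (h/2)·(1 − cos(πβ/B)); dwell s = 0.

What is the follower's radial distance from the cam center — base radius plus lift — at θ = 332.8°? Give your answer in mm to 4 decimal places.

seg 1 [0°–66.7°] dwell: s stays 0.0000
seg 2 [66.7°–122.6°] uniform, h=26: full span → s += 26 → s = 26.0000
seg 3 [122.6°–152.9°] cycloidal, h=19: full span → s += 19 → s = 45.0000
seg 4 [152.9°–234.1°] dwell: s stays 45.0000
seg 5 [234.1°–321.1°] simple-harmonic, h=-7: full span → s += -7 → s = 38.0000
seg 6 [321.1°–360°] cycloidal, h=8: θ=332.8° here. β=11.7, B=38.9. 8·(0.3008 − sin(2π·0.3008)/(2π)) = 1.1972 → s = 39.1972
radial distance = base radius + s = 39 + 39.1972 = 78.1972

78.1972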